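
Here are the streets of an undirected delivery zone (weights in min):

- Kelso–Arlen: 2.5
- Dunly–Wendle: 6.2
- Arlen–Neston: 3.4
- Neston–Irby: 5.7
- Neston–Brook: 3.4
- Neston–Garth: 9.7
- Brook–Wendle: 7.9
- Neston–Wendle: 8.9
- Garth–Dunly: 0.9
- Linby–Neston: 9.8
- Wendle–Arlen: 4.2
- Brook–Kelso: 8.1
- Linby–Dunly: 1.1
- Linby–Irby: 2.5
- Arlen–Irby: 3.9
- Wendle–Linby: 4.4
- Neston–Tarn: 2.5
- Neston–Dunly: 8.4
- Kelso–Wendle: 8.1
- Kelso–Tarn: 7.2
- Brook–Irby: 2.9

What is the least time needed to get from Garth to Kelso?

10.9 min

Settle nodes by increasing distance from Garth:
Garth: 0
Dunly: 0.9  (via Garth)
Linby: 2  (via Dunly)
Irby: 4.5  (via Linby)
Wendle: 6.4  (via Linby)
Brook: 7.4  (via Irby)
Arlen: 8.4  (via Irby)
Neston: 9.3  (via Dunly)
Kelso: 10.9  (via Arlen)
Shortest route: Garth → Dunly → Linby → Irby → Arlen → Kelso = 10.9 min.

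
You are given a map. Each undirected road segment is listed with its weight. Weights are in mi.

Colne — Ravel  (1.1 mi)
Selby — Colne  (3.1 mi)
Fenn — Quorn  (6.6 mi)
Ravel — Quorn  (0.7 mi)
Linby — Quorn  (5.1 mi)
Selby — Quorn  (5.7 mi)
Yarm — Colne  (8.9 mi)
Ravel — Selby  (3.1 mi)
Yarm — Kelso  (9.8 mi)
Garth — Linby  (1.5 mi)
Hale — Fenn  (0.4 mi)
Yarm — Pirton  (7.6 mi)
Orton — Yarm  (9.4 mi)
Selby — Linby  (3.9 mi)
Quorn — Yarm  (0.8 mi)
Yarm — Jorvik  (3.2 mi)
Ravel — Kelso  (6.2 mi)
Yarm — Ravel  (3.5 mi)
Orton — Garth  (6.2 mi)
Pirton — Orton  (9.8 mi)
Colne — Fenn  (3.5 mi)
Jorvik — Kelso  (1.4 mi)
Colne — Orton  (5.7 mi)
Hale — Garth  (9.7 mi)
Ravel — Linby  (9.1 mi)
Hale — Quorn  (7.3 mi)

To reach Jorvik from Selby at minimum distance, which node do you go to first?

Candidate routes:
Selby → Colne → Ravel → Quorn → Yarm → Jorvik: 3.1+1.1+0.7+0.8+3.2 = 8.9
Selby → Quorn → Yarm → Jorvik: 5.7+0.8+3.2 = 9.7
Selby → Ravel → Quorn → Yarm → Jorvik: 3.1+0.7+0.8+3.2 = 7.8
Selby → Ravel → Yarm → Jorvik: 3.1+3.5+3.2 = 9.8
The minimum is 7.8 mi via Selby → Ravel → Quorn → Yarm → Jorvik.
So from Selby the first move is to Ravel.

Ravel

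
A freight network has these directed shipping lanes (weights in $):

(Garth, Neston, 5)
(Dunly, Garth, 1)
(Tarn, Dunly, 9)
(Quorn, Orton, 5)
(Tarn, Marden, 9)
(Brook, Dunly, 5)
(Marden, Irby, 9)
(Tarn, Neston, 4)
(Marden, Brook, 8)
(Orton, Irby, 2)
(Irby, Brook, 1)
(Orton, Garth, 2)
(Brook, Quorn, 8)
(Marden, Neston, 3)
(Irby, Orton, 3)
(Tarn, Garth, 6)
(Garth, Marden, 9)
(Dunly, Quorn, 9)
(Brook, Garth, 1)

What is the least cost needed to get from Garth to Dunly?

$22

Shortest distances from Garth:
Garth: 0
Neston: 5  (via Garth)
Marden: 9  (via Garth)
Brook: 17  (via Marden)
Irby: 18  (via Marden)
Orton: 21  (via Irby)
Dunly: 22  (via Brook)
Shortest route: Garth–Marden–Brook–Dunly = $22.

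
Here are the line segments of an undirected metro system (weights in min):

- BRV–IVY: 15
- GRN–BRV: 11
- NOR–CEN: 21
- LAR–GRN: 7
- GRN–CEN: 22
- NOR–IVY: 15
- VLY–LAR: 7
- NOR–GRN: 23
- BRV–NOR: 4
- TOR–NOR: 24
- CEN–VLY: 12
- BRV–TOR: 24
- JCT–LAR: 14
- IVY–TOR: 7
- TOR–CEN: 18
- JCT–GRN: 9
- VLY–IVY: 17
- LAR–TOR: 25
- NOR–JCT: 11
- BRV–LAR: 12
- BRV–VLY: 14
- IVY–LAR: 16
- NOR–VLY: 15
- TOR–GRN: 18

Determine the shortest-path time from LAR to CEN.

Running Dijkstra from LAR:
LAR: 0
VLY: 7  (via LAR)
GRN: 7  (via LAR)
BRV: 12  (via LAR)
JCT: 14  (via LAR)
NOR: 16  (via BRV)
IVY: 16  (via LAR)
CEN: 19  (via VLY)
Shortest route: LAR → VLY → CEN = 19 min.

19 min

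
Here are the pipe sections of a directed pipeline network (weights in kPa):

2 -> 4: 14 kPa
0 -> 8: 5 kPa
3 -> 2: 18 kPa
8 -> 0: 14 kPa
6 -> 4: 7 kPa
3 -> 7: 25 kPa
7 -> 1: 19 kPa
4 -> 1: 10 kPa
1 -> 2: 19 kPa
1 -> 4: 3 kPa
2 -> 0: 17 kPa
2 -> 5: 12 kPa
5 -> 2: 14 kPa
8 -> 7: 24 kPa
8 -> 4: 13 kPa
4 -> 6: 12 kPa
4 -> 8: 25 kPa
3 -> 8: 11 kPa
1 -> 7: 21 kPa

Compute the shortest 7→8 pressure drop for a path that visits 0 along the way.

Shortest 7→0: 7 → 1 → 2 → 0 = 55
Best 0 to 8: 0 → 8 costing 5
Total via 0: 55 + 5 = 60 kPa.

60 kPa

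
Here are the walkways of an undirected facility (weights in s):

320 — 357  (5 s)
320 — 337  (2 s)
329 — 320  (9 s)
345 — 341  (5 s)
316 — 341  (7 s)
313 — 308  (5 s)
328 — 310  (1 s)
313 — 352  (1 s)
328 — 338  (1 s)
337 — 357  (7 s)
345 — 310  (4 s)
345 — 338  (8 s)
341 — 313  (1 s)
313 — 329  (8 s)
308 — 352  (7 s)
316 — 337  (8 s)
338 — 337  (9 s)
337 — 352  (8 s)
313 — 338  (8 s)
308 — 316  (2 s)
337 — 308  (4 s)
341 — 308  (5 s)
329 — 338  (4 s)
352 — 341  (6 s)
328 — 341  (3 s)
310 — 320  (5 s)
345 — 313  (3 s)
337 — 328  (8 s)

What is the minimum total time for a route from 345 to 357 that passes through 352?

Shortest 345→352: 345 → 313 → 352 = 4
Shortest 352→357: 352 → 337 → 357 = 15
Total via 352: 4 + 15 = 19 s.

19 s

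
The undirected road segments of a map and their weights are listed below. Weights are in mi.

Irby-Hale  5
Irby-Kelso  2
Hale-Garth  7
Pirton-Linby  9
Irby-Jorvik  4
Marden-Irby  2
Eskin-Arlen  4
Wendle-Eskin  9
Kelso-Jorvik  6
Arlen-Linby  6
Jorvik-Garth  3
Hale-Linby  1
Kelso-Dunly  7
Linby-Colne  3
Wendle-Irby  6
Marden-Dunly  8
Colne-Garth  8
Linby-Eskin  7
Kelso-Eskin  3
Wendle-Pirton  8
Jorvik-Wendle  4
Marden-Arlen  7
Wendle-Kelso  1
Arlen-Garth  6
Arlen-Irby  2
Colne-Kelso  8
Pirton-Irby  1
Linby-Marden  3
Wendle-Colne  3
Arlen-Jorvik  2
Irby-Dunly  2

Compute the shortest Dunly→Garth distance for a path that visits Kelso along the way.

12 mi

Shortest Dunly→Kelso: Dunly–Irby–Kelso = 4
Best Kelso to Garth: Kelso–Wendle–Jorvik–Garth costing 8
Total via Kelso: 4 + 8 = 12 mi.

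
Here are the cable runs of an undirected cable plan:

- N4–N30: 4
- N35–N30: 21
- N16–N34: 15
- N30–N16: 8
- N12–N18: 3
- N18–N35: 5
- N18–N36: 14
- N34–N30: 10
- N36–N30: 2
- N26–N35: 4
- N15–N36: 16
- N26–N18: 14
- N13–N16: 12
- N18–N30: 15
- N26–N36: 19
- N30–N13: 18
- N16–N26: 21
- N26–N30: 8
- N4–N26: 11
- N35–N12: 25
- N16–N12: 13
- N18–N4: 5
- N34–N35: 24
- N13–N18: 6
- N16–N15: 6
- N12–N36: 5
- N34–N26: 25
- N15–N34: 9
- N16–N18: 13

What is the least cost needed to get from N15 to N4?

Candidate routes:
N15 → N36 → N30 → N4: 16+2+4 = 22
N15 → N16 → N30 → N4: 6+8+4 = 18
The minimum is 18 via N15 → N16 → N30 → N4.

18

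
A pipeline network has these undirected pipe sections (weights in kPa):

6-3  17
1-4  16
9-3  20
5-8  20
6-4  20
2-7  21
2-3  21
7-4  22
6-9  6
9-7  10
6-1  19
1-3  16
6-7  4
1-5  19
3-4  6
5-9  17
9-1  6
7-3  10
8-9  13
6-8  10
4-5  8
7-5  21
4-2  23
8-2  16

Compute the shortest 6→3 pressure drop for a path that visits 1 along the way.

28 kPa

Best 6 to 1: 6 → 9 → 1 costing 12
Best 1 to 3: 1 → 3 costing 16
Total via 1: 12 + 16 = 28 kPa.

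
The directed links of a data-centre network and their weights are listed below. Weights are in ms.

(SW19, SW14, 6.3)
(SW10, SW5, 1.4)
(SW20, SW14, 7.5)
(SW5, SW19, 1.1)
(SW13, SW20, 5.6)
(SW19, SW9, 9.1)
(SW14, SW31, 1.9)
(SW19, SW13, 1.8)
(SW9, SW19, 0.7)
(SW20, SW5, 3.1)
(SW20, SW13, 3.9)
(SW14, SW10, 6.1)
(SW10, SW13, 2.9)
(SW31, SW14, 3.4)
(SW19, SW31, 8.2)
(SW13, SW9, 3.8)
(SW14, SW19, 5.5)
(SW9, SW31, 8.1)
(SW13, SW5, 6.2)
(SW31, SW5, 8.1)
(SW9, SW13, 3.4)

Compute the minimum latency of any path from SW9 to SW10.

Shortest distances from SW9:
SW9: 0
SW19: 0.7  (via SW9)
SW13: 2.5  (via SW19)
SW14: 7  (via SW19)
SW31: 8.1  (via SW9)
SW20: 8.1  (via SW13)
SW5: 8.7  (via SW13)
SW10: 13.1  (via SW14)
Shortest route: SW9–SW19–SW14–SW10 = 13.1 ms.

13.1 ms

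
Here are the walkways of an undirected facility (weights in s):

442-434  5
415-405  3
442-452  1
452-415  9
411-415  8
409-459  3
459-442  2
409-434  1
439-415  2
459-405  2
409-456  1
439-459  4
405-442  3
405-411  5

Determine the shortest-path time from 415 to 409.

Candidate routes:
415–439–459–409: 2+4+3 = 9
415–405–459–409: 3+2+3 = 8
415–405–442–459–409: 3+3+2+3 = 11
Cheapest is 415–405–459–409 at 8 s.

8 s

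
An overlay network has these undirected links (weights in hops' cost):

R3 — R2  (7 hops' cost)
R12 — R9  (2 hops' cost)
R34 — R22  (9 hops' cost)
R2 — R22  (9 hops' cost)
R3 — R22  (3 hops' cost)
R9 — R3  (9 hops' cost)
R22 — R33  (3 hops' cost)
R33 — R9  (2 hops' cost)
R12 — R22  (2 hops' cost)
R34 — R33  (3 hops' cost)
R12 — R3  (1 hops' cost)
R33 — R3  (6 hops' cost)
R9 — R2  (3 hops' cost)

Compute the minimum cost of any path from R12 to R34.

7 hops' cost

Compare a few routes:
R12–R9–R33–R34: 2+2+3 = 7
R12–R3–R33–R34: 1+6+3 = 10
R12–R22–R33–R34: 2+3+3 = 8
R12–R3–R22–R33–R34: 1+3+3+3 = 10
The minimum is 7 hops' cost via R12–R9–R33–R34.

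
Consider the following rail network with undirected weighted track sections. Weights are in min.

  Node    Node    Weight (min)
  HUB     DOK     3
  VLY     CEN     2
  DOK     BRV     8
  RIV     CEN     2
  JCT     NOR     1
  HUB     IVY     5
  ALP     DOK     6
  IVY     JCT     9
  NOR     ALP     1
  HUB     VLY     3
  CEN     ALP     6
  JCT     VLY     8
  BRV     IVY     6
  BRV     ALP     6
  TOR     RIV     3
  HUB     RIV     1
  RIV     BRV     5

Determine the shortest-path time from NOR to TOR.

12 min

Candidate routes:
NOR–ALP–CEN–RIV–TOR: 1+6+2+3 = 12
NOR–ALP–DOK–HUB–RIV–TOR: 1+6+3+1+3 = 14
Cheapest is NOR–ALP–CEN–RIV–TOR at 12 min.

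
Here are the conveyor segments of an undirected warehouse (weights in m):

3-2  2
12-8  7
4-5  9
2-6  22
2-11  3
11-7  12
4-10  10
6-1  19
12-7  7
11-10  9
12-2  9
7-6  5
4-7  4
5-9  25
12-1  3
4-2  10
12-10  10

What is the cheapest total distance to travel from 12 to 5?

Shortest distances from 12:
12: 0
1: 3  (via 12)
7: 7  (via 12)
8: 7  (via 12)
2: 9  (via 12)
10: 10  (via 12)
3: 11  (via 2)
4: 11  (via 7)
6: 12  (via 7)
11: 12  (via 2)
5: 20  (via 4)
Shortest route: 12 → 7 → 4 → 5 = 20 m.

20 m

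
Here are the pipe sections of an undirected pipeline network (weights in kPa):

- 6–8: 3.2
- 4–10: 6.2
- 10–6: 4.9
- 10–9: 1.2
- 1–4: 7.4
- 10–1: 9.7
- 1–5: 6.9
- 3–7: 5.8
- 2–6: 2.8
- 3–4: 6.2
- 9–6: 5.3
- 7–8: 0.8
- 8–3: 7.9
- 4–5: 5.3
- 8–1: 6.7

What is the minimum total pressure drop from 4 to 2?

Candidate routes:
4 - 10 - 9 - 6 - 2: 6.2+1.2+5.3+2.8 = 15.5
4 - 3 - 7 - 8 - 6 - 2: 6.2+5.8+0.8+3.2+2.8 = 18.8
4 - 10 - 6 - 2: 6.2+4.9+2.8 = 13.9
4 - 1 - 8 - 6 - 2: 7.4+6.7+3.2+2.8 = 20.1
The minimum is 13.9 kPa via 4 - 10 - 6 - 2.

13.9 kPa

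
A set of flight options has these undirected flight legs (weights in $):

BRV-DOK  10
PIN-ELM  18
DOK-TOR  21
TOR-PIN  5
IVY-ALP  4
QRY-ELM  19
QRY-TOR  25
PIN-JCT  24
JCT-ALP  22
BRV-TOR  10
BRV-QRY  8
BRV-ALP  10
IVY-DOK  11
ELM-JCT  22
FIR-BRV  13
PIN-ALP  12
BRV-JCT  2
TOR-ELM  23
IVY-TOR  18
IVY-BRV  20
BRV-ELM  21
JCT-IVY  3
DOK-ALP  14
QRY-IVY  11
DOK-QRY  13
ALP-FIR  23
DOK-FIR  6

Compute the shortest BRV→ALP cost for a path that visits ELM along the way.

$50

Shortest BRV→ELM: BRV → ELM = 21
Best ELM to ALP: ELM → JCT → IVY → ALP costing 29
Total via ELM: 21 + 29 = $50.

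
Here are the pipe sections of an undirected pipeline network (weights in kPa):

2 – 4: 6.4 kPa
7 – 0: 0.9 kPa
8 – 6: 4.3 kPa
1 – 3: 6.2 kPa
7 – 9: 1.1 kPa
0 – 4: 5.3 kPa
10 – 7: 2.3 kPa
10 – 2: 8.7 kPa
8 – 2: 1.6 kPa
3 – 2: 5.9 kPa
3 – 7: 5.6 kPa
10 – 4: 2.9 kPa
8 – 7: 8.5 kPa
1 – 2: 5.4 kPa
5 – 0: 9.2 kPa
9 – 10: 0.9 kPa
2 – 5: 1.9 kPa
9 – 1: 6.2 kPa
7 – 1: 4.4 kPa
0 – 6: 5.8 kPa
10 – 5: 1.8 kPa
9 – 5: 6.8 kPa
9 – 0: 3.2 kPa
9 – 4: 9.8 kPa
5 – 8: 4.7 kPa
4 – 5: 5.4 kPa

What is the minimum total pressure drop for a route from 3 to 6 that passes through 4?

21.6 kPa

Shortest 3→4: 3 → 7 → 9 → 10 → 4 = 10.5
Best 4 to 6: 4 → 0 → 6 costing 11.1
Total via 4: 10.5 + 11.1 = 21.6 kPa.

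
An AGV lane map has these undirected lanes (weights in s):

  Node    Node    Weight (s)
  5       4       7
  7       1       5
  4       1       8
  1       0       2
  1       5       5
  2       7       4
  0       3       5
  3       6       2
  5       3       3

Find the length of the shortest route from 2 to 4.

17 s

Enumerating some paths:
2–7–1–0–3–5–4: 4+5+2+5+3+7 = 26
2–7–1–5–4: 4+5+5+7 = 21
2–7–1–4: 4+5+8 = 17
Cheapest is 2–7–1–4 at 17 s.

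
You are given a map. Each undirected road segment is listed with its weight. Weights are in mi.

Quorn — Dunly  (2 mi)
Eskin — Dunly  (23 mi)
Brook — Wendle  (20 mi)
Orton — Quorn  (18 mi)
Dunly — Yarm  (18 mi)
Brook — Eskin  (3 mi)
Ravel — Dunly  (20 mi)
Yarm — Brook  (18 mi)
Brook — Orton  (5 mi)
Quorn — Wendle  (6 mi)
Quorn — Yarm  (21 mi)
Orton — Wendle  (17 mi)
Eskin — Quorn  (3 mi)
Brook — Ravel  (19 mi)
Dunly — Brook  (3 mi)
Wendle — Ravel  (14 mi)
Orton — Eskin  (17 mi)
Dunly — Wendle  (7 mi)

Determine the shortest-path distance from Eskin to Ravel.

22 mi

Running Dijkstra from Eskin:
Eskin: 0
Brook: 3  (via Eskin)
Quorn: 3  (via Eskin)
Dunly: 5  (via Quorn)
Orton: 8  (via Brook)
Wendle: 9  (via Quorn)
Yarm: 21  (via Brook)
Ravel: 22  (via Brook)
Shortest route: Eskin–Brook–Ravel = 22 mi.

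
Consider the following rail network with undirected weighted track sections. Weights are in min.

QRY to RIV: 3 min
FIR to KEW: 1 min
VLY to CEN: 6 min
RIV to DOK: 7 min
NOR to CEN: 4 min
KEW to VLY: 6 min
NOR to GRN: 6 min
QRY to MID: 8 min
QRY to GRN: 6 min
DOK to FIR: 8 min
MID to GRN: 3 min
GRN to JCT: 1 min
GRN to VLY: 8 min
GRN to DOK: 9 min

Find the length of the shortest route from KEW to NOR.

16 min

Running Dijkstra from KEW:
KEW: 0
FIR: 1  (via KEW)
VLY: 6  (via KEW)
DOK: 9  (via FIR)
CEN: 12  (via VLY)
GRN: 14  (via VLY)
JCT: 15  (via GRN)
NOR: 16  (via CEN)
Shortest route: KEW–VLY–CEN–NOR = 16 min.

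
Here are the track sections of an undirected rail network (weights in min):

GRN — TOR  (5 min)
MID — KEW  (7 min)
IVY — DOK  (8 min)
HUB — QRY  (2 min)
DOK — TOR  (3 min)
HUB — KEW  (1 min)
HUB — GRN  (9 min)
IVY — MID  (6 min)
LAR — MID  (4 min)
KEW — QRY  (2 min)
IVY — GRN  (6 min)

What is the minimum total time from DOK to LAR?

18 min

Enumerating some paths:
DOK - TOR - GRN - IVY - MID - LAR: 3+5+6+6+4 = 24
DOK - IVY - MID - LAR: 8+6+4 = 18
DOK - TOR - GRN - HUB - KEW - MID - LAR: 3+5+9+1+7+4 = 29
Cheapest is DOK - IVY - MID - LAR at 18 min.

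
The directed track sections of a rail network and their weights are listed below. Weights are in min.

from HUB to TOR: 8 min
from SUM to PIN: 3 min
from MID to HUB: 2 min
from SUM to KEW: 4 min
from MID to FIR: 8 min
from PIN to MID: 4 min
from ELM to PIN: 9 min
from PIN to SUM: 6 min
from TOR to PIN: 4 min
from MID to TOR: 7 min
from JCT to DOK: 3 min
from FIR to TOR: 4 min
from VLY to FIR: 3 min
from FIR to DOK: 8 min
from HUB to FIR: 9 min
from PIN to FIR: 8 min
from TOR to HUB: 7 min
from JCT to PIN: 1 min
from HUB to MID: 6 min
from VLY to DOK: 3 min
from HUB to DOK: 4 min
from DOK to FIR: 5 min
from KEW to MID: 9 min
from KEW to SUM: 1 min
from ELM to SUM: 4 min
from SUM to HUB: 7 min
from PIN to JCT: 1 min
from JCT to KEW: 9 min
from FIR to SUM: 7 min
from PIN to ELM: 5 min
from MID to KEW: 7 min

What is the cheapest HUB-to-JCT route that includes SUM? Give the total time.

18 min

Best HUB to SUM: HUB → MID → KEW → SUM costing 14
Best SUM to JCT: SUM → PIN → JCT costing 4
Total via SUM: 14 + 4 = 18 min.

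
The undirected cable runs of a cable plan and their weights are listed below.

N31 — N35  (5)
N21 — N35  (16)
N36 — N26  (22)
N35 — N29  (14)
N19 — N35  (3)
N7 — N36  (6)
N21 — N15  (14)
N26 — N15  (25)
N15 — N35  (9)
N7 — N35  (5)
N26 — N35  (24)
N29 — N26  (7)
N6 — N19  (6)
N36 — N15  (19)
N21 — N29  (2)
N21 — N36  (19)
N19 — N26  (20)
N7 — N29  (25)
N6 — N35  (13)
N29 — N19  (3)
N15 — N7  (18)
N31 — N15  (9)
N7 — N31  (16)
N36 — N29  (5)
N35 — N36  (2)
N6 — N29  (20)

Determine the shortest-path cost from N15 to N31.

9

Compare a few routes:
N15 - N35 - N31: 9+5 = 14
N15 - N31: 9 = 9
Cheapest is N15 - N31 at 9.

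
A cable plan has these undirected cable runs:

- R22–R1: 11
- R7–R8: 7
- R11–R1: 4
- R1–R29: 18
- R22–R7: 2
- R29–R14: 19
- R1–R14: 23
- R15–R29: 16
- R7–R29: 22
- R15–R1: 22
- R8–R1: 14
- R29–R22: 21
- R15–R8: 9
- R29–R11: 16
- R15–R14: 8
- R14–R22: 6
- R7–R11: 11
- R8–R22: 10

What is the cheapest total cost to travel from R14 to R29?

Enumerating some paths:
R14 - R29: 19 = 19
R14 - R15 - R29: 8+16 = 24
The minimum is 19 via R14 - R29.

19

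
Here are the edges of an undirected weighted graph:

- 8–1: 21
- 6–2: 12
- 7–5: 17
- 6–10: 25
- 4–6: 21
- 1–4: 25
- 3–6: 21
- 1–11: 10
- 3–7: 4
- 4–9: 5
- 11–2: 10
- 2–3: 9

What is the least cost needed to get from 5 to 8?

71

Running Dijkstra from 5:
5: 0
7: 17  (via 5)
3: 21  (via 7)
2: 30  (via 3)
11: 40  (via 2)
6: 42  (via 3)
1: 50  (via 11)
4: 63  (via 6)
10: 67  (via 6)
9: 68  (via 4)
8: 71  (via 1)
Shortest route: 5–7–3–2–11–1–8 = 71.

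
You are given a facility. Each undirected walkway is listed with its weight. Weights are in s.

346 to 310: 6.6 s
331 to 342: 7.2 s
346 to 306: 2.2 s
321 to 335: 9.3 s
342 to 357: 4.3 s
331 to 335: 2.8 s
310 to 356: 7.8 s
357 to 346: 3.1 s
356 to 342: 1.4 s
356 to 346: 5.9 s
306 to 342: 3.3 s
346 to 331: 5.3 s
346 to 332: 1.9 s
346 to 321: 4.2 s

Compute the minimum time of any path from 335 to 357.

Compare a few routes:
335–321–346–357: 9.3+4.2+3.1 = 16.6
335–331–342–357: 2.8+7.2+4.3 = 14.3
335–331–346–357: 2.8+5.3+3.1 = 11.2
Cheapest is 335–331–346–357 at 11.2 s.

11.2 s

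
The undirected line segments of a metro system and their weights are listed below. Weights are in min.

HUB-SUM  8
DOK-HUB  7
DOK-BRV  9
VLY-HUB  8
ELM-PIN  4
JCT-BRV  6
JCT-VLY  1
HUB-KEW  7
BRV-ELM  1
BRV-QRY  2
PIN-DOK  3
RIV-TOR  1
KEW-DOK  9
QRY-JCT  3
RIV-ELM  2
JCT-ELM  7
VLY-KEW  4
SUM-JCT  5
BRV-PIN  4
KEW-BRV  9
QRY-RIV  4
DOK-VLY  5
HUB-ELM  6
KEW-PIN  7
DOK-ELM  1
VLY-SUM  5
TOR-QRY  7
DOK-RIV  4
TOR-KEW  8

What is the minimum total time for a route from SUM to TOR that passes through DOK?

Best SUM to DOK: SUM → VLY → DOK costing 10
Best DOK to TOR: DOK → ELM → RIV → TOR costing 4
Total via DOK: 10 + 4 = 14 min.

14 min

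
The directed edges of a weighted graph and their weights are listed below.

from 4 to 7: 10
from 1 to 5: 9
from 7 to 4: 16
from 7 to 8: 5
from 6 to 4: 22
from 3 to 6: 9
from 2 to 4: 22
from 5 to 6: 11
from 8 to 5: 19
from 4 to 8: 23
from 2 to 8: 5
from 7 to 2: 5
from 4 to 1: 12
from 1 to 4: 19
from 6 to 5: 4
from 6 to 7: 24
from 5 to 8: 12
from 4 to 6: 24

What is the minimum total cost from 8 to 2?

Settle nodes by increasing distance from 8:
8: 0
5: 19  (via 8)
6: 30  (via 5)
4: 52  (via 6)
7: 54  (via 6)
2: 59  (via 7)
Shortest route: 8 → 5 → 6 → 7 → 2 = 59.

59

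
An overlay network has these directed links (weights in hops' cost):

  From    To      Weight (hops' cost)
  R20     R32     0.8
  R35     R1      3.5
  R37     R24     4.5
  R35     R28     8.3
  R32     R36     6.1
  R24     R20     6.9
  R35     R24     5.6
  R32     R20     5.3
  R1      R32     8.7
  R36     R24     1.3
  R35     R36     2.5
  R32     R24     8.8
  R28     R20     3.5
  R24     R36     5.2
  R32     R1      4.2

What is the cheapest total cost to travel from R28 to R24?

11.7 hops' cost

Running Dijkstra from R28:
R28: 0
R20: 3.5  (via R28)
R32: 4.3  (via R20)
R1: 8.5  (via R32)
R36: 10.4  (via R32)
R24: 11.7  (via R36)
Shortest route: R28–R20–R32–R36–R24 = 11.7 hops' cost.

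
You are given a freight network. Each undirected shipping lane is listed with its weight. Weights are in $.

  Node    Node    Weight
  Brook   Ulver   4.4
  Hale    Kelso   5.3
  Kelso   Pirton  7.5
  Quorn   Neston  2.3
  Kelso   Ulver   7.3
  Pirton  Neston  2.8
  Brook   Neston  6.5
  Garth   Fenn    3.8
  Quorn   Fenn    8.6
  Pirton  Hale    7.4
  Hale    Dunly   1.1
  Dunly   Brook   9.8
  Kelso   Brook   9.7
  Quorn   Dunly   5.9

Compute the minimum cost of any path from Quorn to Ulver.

Compare a few routes:
Quorn → Dunly → Brook → Ulver: 5.9+9.8+4.4 = 20.1
Quorn → Neston → Pirton → Kelso → Ulver: 2.3+2.8+7.5+7.3 = 19.9
Quorn → Neston → Brook → Ulver: 2.3+6.5+4.4 = 13.2
Quorn → Dunly → Hale → Kelso → Ulver: 5.9+1.1+5.3+7.3 = 19.6
The minimum is $13.2 via Quorn → Neston → Brook → Ulver.

$13.2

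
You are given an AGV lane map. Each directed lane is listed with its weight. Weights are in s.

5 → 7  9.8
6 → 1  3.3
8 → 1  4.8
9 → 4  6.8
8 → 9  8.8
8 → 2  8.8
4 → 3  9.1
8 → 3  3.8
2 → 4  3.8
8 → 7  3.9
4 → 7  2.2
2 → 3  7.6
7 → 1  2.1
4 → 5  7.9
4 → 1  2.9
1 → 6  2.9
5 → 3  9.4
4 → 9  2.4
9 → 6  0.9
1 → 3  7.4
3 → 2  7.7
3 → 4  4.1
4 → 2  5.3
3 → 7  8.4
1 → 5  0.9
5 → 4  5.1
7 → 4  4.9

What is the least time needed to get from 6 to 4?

9.3 s

Shortest distances from 6:
6: 0
1: 3.3  (via 6)
5: 4.2  (via 1)
4: 9.3  (via 5)
Shortest route: 6 → 1 → 5 → 4 = 9.3 s.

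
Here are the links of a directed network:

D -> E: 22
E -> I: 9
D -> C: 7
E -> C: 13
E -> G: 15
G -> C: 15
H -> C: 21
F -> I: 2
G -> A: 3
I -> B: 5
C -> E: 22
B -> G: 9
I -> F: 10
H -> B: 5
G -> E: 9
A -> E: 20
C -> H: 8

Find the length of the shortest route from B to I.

27

Enumerating some paths:
B → G → A → E → I: 9+3+20+9 = 41
B → G → C → E → I: 9+15+22+9 = 55
B → G → E → I: 9+9+9 = 27
The minimum is 27 via B → G → E → I.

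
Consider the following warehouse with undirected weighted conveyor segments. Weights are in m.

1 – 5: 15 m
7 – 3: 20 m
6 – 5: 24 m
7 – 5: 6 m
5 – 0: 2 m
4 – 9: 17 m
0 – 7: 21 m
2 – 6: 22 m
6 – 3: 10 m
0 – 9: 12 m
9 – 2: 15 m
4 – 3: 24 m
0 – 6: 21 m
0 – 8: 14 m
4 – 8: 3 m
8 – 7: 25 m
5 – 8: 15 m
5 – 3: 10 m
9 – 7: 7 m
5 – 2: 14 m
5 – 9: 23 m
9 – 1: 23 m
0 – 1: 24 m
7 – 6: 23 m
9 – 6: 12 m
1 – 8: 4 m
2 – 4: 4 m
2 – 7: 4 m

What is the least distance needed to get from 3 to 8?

Enumerating some paths:
3 - 5 - 8: 10+15 = 25
3 - 4 - 8: 24+3 = 27
3 - 5 - 0 - 8: 10+2+14 = 26
Cheapest is 3 - 5 - 8 at 25 m.

25 m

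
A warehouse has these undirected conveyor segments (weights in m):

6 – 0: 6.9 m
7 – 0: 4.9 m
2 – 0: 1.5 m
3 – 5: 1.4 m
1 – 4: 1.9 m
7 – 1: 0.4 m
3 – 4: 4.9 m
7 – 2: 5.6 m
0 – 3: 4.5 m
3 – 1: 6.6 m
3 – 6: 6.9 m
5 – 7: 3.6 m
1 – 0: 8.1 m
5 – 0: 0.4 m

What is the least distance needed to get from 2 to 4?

7.8 m

Shortest distances from 2:
2: 0
0: 1.5  (via 2)
5: 1.9  (via 0)
3: 3.3  (via 5)
7: 5.5  (via 5)
1: 5.9  (via 7)
4: 7.8  (via 1)
Shortest route: 2 → 0 → 5 → 7 → 1 → 4 = 7.8 m.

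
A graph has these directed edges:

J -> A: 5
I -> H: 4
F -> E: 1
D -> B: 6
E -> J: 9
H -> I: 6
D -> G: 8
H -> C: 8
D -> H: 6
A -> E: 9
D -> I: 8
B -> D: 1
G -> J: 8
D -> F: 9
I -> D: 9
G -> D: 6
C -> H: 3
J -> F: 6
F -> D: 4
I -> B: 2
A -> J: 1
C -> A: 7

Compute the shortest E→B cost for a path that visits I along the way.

Best E to I: E → J → F → D → I costing 27
Shortest I→B: I → B = 2
Total via I: 27 + 2 = 29.

29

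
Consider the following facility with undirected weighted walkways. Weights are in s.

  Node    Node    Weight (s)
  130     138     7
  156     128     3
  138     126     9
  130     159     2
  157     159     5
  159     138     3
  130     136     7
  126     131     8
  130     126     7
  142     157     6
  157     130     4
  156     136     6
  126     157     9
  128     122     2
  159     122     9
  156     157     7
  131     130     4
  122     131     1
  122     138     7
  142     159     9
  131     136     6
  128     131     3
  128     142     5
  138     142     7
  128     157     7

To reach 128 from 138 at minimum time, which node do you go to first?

Compare a few routes:
138 - 122 - 128: 7+2 = 9
138 - 122 - 131 - 128: 7+1+3 = 11
The minimum is 9 s via 138 - 122 - 128.
So from 138 the first move is to 122.

122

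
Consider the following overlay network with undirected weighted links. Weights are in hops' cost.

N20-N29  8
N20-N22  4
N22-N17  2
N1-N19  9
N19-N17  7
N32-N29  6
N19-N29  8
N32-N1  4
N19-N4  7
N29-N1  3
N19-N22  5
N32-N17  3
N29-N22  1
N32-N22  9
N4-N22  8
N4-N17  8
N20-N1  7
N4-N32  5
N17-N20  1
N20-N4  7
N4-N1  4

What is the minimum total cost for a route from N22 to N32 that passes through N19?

15 hops' cost

Best N22 to N19: N22 → N19 costing 5
Shortest N19→N32: N19 → N17 → N32 = 10
Total via N19: 5 + 10 = 15 hops' cost.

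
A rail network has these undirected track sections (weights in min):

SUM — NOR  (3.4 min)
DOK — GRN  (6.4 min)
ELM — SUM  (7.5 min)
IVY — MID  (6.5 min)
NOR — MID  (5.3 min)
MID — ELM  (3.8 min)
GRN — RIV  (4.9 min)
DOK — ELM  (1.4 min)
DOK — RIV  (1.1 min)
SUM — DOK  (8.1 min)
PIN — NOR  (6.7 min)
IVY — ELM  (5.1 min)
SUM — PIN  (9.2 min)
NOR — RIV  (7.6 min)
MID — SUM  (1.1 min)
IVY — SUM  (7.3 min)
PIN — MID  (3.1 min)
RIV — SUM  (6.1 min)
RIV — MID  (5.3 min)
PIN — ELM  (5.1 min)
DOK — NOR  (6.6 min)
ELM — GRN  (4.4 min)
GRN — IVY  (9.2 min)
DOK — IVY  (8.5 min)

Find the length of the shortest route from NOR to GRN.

12.4 min

Compare a few routes:
NOR–RIV–GRN: 7.6+4.9 = 12.5
NOR–DOK–ELM–GRN: 6.6+1.4+4.4 = 12.4
The minimum is 12.4 min via NOR–DOK–ELM–GRN.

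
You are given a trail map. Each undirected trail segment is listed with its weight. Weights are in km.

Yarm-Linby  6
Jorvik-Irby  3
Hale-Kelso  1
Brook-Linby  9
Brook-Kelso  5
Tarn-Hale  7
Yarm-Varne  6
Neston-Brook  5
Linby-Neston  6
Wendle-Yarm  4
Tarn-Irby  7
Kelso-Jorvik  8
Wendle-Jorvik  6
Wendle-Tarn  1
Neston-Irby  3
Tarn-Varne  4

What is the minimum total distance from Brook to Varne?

17 km

Candidate routes:
Brook - Linby - Yarm - Varne: 9+6+6 = 21
Brook - Neston - Irby - Tarn - Varne: 5+3+7+4 = 19
Brook - Kelso - Hale - Tarn - Varne: 5+1+7+4 = 17
Cheapest is Brook - Kelso - Hale - Tarn - Varne at 17 km.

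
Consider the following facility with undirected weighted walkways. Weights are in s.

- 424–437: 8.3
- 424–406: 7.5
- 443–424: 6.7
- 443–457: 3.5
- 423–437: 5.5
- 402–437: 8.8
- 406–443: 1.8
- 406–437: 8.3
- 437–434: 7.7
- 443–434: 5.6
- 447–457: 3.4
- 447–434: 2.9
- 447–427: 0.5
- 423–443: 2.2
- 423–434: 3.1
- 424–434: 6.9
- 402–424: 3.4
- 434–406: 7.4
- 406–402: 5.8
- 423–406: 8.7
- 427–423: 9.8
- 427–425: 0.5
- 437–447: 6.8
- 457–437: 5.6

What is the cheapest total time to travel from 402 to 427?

13.7 s

Shortest distances from 402:
402: 0
424: 3.4  (via 402)
406: 5.8  (via 402)
443: 7.6  (via 406)
437: 8.8  (via 402)
423: 9.8  (via 443)
434: 10.3  (via 424)
457: 11.1  (via 443)
447: 13.2  (via 434)
427: 13.7  (via 447)
Shortest route: 402 → 424 → 434 → 447 → 427 = 13.7 s.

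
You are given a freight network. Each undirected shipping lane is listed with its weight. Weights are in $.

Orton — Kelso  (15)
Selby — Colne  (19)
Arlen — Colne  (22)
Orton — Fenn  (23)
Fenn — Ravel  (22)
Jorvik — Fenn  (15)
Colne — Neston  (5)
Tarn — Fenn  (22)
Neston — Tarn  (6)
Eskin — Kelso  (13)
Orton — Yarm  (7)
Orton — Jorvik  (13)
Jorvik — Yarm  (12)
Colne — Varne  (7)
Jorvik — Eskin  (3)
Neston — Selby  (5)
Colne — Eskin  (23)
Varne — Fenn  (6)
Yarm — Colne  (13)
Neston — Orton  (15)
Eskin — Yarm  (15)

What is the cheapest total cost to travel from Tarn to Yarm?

$24

Compare a few routes:
Tarn–Neston–Colne–Yarm: 6+5+13 = 24
Tarn–Neston–Orton–Yarm: 6+15+7 = 28
The minimum is $24 via Tarn–Neston–Colne–Yarm.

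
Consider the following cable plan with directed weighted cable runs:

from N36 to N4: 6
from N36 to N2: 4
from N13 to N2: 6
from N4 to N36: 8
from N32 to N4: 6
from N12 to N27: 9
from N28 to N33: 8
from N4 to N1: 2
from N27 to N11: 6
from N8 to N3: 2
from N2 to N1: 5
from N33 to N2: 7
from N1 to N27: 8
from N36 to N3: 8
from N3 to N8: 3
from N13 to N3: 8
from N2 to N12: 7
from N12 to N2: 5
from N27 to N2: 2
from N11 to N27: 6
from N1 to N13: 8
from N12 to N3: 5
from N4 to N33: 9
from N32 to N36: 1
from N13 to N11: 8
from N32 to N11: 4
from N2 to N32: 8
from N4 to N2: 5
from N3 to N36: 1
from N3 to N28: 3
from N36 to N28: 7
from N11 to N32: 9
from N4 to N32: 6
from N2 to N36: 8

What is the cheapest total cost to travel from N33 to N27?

Running Dijkstra from N33:
N33: 0
N2: 7  (via N33)
N1: 12  (via N2)
N12: 14  (via N2)
N32: 15  (via N2)
N36: 15  (via N2)
N3: 19  (via N12)
N11: 19  (via N32)
N27: 20  (via N1)
Shortest route: N33–N2–N1–N27 = 20.

20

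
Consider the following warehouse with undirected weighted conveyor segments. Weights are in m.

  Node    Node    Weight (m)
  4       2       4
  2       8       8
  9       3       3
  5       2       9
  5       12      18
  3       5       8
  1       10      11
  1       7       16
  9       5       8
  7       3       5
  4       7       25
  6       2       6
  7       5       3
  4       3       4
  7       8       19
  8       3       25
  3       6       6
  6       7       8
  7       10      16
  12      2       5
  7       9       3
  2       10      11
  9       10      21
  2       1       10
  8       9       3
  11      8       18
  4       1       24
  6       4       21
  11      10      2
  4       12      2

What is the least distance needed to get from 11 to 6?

Shortest distances from 11:
11: 0
10: 2  (via 11)
1: 13  (via 10)
2: 13  (via 10)
4: 17  (via 2)
7: 18  (via 10)
8: 18  (via 11)
12: 18  (via 2)
6: 19  (via 2)
Shortest route: 11–10–2–6 = 19 m.

19 m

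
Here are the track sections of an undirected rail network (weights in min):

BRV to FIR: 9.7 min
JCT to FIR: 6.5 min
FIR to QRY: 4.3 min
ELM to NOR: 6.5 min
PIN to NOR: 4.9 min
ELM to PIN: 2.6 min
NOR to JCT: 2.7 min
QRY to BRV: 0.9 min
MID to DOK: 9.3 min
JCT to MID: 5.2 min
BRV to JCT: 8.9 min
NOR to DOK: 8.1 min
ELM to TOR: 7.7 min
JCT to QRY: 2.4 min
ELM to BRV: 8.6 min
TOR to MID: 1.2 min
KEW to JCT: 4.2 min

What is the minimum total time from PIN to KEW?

11.8 min

Candidate routes:
PIN - ELM - BRV - QRY - JCT - KEW: 2.6+8.6+0.9+2.4+4.2 = 18.7
PIN - ELM - TOR - MID - JCT - KEW: 2.6+7.7+1.2+5.2+4.2 = 20.9
PIN - ELM - NOR - JCT - KEW: 2.6+6.5+2.7+4.2 = 16
PIN - NOR - JCT - KEW: 4.9+2.7+4.2 = 11.8
The minimum is 11.8 min via PIN - NOR - JCT - KEW.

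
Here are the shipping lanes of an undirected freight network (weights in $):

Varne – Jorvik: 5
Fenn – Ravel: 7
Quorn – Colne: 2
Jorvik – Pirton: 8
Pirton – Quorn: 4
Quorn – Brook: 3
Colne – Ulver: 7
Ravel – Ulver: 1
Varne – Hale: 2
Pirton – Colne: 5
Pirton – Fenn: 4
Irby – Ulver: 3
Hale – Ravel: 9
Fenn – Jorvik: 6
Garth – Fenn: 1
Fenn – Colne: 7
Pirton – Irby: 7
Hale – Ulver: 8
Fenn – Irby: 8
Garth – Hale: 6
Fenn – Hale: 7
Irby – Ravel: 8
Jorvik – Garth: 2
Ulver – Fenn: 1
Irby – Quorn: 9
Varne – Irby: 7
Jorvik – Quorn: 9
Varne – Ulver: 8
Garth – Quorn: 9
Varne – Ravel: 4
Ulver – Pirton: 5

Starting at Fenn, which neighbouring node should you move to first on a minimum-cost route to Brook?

Compare a few routes:
Fenn–Pirton–Quorn–Brook: 4+4+3 = 11
Fenn–Colne–Quorn–Brook: 7+2+3 = 12
Fenn–Garth–Quorn–Brook: 1+9+3 = 13
The minimum is $11 via Fenn–Pirton–Quorn–Brook.
So from Fenn the first move is to Pirton.

Pirton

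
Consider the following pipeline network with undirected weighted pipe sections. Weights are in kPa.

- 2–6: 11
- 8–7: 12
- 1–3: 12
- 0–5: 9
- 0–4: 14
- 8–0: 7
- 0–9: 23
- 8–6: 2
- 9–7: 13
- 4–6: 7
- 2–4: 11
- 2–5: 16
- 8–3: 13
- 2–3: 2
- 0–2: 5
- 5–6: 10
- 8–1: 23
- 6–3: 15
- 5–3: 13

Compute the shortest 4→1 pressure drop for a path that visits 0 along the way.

Shortest 4→0: 4–0 = 14
Best 0 to 1: 0–2–3–1 costing 19
Total via 0: 14 + 19 = 33 kPa.

33 kPa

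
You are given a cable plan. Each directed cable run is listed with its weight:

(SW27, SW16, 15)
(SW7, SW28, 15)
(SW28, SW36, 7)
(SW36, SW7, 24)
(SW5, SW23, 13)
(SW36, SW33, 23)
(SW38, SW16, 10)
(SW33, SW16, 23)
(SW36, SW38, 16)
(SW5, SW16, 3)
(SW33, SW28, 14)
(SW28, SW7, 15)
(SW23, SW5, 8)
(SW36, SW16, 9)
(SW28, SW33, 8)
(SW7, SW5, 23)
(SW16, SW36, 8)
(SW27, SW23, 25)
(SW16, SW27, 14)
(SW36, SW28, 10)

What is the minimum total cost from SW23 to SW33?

Compare a few routes:
SW23 → SW5 → SW16 → SW36 → SW28 → SW33: 8+3+8+10+8 = 37
SW23 → SW5 → SW16 → SW36 → SW33: 8+3+8+23 = 42
The minimum is 37 via SW23 → SW5 → SW16 → SW36 → SW28 → SW33.

37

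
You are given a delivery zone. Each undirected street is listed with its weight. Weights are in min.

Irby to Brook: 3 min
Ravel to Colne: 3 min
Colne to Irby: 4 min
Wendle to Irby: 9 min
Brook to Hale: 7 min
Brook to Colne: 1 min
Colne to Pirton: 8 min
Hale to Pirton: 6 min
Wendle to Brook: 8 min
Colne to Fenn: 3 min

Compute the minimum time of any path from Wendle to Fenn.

Shortest distances from Wendle:
Wendle: 0
Brook: 8  (via Wendle)
Colne: 9  (via Brook)
Irby: 9  (via Wendle)
Ravel: 12  (via Colne)
Fenn: 12  (via Colne)
Shortest route: Wendle → Brook → Colne → Fenn = 12 min.

12 min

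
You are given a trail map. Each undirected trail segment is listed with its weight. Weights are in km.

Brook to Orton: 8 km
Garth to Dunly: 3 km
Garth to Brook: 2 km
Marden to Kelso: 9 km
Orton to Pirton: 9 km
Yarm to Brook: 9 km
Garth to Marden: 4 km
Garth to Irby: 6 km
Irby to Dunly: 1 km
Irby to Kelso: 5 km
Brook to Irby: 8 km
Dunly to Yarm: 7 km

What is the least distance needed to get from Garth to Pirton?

Settle nodes by increasing distance from Garth:
Garth: 0
Brook: 2  (via Garth)
Dunly: 3  (via Garth)
Marden: 4  (via Garth)
Irby: 4  (via Dunly)
Kelso: 9  (via Irby)
Orton: 10  (via Brook)
Yarm: 10  (via Dunly)
Pirton: 19  (via Orton)
Shortest route: Garth–Brook–Orton–Pirton = 19 km.

19 km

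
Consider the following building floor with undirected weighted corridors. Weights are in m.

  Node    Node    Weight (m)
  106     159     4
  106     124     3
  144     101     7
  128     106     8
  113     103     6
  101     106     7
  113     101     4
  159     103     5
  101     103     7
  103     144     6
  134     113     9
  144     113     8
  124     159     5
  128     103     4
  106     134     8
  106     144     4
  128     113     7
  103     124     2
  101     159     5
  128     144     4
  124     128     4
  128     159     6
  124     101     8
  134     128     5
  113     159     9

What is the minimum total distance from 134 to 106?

8 m

Candidate routes:
134 - 106: 8 = 8
134 - 128 - 124 - 106: 5+4+3 = 12
134 - 128 - 106: 5+8 = 13
The minimum is 8 m via 134 - 106.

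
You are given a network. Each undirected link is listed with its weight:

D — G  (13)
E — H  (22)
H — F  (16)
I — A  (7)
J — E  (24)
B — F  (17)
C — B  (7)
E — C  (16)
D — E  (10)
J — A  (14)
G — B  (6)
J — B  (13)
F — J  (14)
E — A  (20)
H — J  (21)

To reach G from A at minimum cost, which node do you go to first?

Compare a few routes:
A - E - D - G: 20+10+13 = 43
A - J - B - G: 14+13+6 = 33
A - E - C - B - G: 20+16+7+6 = 49
A - J - F - B - G: 14+14+17+6 = 51
The minimum is 33 via A - J - B - G.
So from A the first move is to J.

J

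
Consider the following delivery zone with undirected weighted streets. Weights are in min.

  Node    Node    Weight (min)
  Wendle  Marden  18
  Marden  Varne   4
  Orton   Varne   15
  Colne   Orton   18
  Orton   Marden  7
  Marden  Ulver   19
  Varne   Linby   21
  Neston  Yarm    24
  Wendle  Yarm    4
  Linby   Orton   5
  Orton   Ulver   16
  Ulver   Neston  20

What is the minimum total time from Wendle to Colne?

43 min

Compare a few routes:
Wendle → Marden → Varne → Orton → Colne: 18+4+15+18 = 55
Wendle → Marden → Orton → Colne: 18+7+18 = 43
Cheapest is Wendle → Marden → Orton → Colne at 43 min.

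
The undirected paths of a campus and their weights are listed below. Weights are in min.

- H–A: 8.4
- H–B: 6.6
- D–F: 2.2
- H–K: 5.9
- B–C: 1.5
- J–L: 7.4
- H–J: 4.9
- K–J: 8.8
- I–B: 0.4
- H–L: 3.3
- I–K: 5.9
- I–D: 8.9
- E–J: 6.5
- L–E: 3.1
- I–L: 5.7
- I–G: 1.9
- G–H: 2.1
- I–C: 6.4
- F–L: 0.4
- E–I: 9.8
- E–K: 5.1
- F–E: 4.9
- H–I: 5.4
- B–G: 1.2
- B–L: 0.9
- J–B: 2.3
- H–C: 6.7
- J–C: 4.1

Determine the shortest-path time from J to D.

5.8 min

Compare a few routes:
J–B–L–F–D: 2.3+0.9+0.4+2.2 = 5.8
J–C–B–L–F–D: 4.1+1.5+0.9+0.4+2.2 = 9.1
J–H–L–F–D: 4.9+3.3+0.4+2.2 = 10.8
J–L–F–D: 7.4+0.4+2.2 = 10
The minimum is 5.8 min via J–B–L–F–D.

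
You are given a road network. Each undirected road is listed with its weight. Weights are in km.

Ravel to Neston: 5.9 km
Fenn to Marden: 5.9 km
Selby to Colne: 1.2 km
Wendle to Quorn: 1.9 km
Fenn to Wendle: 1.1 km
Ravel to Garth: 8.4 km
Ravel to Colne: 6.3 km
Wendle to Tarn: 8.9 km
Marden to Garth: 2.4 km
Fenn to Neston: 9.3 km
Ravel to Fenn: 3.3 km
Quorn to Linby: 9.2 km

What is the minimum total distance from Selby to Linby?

23 km

Shortest distances from Selby:
Selby: 0
Colne: 1.2  (via Selby)
Ravel: 7.5  (via Colne)
Fenn: 10.8  (via Ravel)
Wendle: 11.9  (via Fenn)
Neston: 13.4  (via Ravel)
Quorn: 13.8  (via Wendle)
Garth: 15.9  (via Ravel)
Marden: 16.7  (via Fenn)
Tarn: 20.8  (via Wendle)
Linby: 23  (via Quorn)
Shortest route: Selby → Colne → Ravel → Fenn → Wendle → Quorn → Linby = 23 km.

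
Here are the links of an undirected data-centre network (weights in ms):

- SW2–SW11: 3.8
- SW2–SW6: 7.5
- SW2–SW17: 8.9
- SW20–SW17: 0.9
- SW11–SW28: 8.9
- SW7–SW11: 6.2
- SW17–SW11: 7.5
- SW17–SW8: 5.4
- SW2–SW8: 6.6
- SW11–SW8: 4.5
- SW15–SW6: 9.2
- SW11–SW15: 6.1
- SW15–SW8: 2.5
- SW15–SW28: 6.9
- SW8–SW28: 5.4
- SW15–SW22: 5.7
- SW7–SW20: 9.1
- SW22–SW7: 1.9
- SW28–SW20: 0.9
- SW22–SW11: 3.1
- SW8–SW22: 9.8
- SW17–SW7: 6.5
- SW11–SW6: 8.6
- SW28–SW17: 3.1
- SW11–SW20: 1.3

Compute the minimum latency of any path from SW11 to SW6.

Enumerating some paths:
SW11 → SW2 → SW6: 3.8+7.5 = 11.3
SW11 → SW6: 8.6 = 8.6
SW11 → SW15 → SW6: 6.1+9.2 = 15.3
Cheapest is SW11 → SW6 at 8.6 ms.

8.6 ms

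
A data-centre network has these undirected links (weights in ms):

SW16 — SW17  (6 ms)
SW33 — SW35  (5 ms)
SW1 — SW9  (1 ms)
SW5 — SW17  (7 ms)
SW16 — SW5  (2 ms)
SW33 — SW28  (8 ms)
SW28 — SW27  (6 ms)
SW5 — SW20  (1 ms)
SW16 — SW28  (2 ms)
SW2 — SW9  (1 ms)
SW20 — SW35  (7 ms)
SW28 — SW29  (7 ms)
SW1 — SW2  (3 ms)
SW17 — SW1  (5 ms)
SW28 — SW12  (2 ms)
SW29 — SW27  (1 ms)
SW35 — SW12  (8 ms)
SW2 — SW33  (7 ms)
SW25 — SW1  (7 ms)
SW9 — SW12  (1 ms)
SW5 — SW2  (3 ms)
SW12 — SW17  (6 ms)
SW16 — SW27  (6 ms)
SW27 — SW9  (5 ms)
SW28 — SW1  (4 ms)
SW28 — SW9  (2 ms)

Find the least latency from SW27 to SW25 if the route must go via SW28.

Best SW27 to SW28: SW27–SW28 costing 6
Best SW28 to SW25: SW28–SW9–SW1–SW25 costing 10
Total via SW28: 6 + 10 = 16 ms.

16 ms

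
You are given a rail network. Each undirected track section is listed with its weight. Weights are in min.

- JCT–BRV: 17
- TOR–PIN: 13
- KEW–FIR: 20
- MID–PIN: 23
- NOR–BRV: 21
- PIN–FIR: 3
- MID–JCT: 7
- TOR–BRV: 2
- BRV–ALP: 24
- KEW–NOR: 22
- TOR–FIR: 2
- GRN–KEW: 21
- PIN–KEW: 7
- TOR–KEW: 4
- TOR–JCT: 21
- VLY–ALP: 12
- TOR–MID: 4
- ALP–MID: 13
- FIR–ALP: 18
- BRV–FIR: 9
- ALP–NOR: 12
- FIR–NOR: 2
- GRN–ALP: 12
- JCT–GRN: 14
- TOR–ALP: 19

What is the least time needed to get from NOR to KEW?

Compare a few routes:
NOR - FIR - TOR - KEW: 2+2+4 = 8
NOR - FIR - PIN - KEW: 2+3+7 = 12
The minimum is 8 min via NOR - FIR - TOR - KEW.

8 min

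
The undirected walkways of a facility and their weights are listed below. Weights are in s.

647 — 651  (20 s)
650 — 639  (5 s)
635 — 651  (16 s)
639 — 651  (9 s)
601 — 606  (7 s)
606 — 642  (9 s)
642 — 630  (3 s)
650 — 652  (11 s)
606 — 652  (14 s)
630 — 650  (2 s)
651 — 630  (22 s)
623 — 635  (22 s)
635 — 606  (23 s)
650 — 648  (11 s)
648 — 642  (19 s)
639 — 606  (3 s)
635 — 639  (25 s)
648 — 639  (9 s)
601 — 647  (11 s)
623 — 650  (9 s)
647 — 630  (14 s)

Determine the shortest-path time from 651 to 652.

25 s

Shortest distances from 651:
651: 0
639: 9  (via 651)
606: 12  (via 639)
650: 14  (via 639)
635: 16  (via 651)
630: 16  (via 650)
648: 18  (via 639)
601: 19  (via 606)
642: 19  (via 630)
647: 20  (via 651)
623: 23  (via 650)
652: 25  (via 650)
Shortest route: 651 → 639 → 650 → 652 = 25 s.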